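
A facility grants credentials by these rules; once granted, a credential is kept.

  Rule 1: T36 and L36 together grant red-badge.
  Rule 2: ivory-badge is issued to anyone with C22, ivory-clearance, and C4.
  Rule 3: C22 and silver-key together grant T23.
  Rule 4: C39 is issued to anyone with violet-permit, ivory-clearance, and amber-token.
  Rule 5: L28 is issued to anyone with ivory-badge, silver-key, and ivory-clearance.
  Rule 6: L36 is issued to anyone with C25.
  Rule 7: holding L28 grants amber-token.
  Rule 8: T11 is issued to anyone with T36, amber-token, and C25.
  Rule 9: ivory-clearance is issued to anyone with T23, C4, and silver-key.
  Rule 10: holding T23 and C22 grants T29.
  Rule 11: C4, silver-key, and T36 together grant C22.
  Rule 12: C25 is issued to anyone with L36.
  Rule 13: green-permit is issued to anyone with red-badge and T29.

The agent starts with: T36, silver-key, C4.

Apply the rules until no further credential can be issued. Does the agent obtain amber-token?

Holding C4, silver-key, and T36 grants C22 (Rule 11).
Holding C22 and silver-key grants T23 (Rule 3).
Holding T23, C4, and silver-key grants ivory-clearance (Rule 9).
Holding C22, ivory-clearance, and C4 grants ivory-badge (Rule 2).
Holding ivory-badge, silver-key, and ivory-clearance grants L28 (Rule 5).
Holding L28 grants amber-token (Rule 7).

Yes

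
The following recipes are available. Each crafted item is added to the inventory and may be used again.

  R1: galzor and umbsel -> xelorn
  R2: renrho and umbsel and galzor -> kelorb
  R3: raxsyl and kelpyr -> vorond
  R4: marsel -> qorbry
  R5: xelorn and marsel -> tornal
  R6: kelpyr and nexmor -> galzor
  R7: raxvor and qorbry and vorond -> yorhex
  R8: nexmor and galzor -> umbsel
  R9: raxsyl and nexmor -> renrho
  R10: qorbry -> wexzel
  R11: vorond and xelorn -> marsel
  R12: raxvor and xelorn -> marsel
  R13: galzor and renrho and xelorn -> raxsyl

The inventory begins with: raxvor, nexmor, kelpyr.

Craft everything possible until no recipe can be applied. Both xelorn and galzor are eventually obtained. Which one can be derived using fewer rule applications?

galzor

galzor: kelpyr and nexmor -> galzor (R6). [1 rule application]
xelorn: Using R6, kelpyr and nexmor make galzor. nexmor and galzor -> umbsel (R8). Using R1, galzor and umbsel make xelorn. [3 rule applications]
galzor needs fewer.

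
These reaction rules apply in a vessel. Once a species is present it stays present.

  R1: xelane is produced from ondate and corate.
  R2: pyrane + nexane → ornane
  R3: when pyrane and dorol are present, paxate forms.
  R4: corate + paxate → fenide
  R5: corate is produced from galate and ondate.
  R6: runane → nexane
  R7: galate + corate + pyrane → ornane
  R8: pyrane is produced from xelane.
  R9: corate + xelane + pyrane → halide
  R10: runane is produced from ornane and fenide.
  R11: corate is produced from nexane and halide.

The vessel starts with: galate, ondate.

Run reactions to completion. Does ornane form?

Yes

galate and ondate present → corate forms (R5).
ondate and corate present → xelane forms (R1).
xelane present → pyrane forms (R8).
galate, corate, and pyrane present → ornane forms (R7).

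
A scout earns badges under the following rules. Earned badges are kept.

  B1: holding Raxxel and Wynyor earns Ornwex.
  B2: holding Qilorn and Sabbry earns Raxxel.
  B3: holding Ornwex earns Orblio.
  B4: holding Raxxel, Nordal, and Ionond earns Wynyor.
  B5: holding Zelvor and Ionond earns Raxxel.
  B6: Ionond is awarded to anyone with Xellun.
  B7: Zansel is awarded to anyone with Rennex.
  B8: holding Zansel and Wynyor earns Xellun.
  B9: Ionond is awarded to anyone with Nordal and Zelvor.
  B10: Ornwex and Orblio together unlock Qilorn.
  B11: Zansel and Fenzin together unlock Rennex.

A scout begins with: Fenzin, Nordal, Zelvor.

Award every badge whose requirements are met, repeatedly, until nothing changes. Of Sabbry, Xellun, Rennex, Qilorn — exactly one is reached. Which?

Qilorn

With Nordal and Zelvor, Ionond is earned (B9).
With Zelvor and Ionond, Raxxel is earned (B5).
With Raxxel, Nordal, and Ionond, Wynyor is earned (B4).
With Raxxel and Wynyor, Ornwex is earned (B1).
With Ornwex, Orblio is earned (B3).
With Ornwex and Orblio, Qilorn is earned (B10).
Rennex would need Zansel and Fenzin (B11), but Zansel is never earned. No rule produces Sabbry, and it is not given. Xellun would need Zansel and Wynyor (B8), but Zansel is never earned.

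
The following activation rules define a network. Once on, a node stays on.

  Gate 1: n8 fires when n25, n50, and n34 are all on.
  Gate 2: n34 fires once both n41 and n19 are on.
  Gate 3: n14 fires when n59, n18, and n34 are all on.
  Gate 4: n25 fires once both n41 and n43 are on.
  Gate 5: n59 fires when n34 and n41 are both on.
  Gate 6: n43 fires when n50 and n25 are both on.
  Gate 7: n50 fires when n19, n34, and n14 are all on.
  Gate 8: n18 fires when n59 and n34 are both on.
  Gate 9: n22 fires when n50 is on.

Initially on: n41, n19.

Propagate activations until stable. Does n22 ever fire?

n41 and n19 are on, so n34 fires (Gate 2).
n34 and n41 are on, so n59 fires (Gate 5).
Gate 8: n59 and n34 on → n18 on.
Gate 3: n59, n18, and n34 on → n14 on.
n19, n34, and n14 are on, so n50 fires (Gate 7).
Gate 9: n50 on → n22 on.

Yes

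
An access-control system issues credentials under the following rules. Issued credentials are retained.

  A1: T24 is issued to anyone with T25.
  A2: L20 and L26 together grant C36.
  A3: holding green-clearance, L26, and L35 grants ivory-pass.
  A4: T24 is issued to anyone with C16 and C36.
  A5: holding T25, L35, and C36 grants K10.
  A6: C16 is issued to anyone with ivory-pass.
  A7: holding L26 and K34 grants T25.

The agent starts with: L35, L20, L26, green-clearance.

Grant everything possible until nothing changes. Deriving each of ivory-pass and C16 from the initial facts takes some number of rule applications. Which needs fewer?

ivory-pass: Holding green-clearance, L26, and L35 grants ivory-pass (A3). [1 rule application]
C16: Holding green-clearance, L26, and L35 grants ivory-pass (A3). Holding ivory-pass grants C16 (A6). [2 rule applications]
ivory-pass needs fewer.

ivory-pass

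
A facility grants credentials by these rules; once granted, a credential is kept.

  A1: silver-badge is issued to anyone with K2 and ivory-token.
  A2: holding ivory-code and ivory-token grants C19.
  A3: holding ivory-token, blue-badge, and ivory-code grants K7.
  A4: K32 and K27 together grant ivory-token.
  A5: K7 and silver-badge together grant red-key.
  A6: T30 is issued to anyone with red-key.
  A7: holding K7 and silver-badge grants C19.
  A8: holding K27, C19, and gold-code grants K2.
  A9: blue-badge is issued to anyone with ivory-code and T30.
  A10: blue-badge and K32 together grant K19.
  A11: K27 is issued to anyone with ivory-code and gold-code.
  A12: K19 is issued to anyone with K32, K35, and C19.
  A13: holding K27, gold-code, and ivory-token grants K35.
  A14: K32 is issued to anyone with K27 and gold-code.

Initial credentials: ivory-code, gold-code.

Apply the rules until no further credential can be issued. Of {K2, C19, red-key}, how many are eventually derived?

2

Holding ivory-code and gold-code grants K27 (A11).
Holding K27 and gold-code grants K32 (A14).
Holding K32 and K27 grants ivory-token (A4).
Holding ivory-code and ivory-token grants C19 (A2).
Holding K27, C19, and gold-code grants K2 (A8).
K2: reached.
C19: reached.
red-key would need K7 and silver-badge (A5), but K7 is never granted.
Reached: K2 and C19 — 2 of the 3.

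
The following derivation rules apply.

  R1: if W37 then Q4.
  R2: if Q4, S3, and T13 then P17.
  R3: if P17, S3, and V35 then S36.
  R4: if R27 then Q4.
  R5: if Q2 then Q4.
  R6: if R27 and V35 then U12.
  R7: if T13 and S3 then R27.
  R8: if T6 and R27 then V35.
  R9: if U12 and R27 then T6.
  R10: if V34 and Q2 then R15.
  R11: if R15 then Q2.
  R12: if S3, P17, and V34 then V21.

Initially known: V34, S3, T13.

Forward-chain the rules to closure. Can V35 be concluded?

No

V35 would need T6 and R27 (R8), but T6 is never established.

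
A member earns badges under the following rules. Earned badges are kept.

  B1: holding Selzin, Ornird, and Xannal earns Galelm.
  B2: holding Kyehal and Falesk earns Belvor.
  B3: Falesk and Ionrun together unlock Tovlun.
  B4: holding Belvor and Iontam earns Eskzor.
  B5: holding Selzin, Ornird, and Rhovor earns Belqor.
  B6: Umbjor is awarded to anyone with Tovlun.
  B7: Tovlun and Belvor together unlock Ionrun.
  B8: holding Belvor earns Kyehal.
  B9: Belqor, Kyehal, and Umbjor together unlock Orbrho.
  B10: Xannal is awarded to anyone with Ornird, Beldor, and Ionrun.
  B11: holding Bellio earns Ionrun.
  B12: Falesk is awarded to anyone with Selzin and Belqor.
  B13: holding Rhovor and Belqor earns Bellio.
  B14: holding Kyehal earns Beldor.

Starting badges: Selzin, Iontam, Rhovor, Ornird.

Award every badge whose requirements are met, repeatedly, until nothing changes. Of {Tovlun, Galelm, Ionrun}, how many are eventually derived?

2

With Selzin, Ornird, and Rhovor, Belqor is earned (B5).
With Selzin and Belqor, Falesk is earned (B12).
With Rhovor and Belqor, Bellio is earned (B13).
With Bellio, Ionrun is earned (B11).
With Falesk and Ionrun, Tovlun is earned (B3).
Tovlun: reached.
Galelm would need Selzin, Ornird, and Xannal (B1), but Xannal is never earned.
Ionrun: reached.
Reached: Tovlun and Ionrun — 2 of the 3.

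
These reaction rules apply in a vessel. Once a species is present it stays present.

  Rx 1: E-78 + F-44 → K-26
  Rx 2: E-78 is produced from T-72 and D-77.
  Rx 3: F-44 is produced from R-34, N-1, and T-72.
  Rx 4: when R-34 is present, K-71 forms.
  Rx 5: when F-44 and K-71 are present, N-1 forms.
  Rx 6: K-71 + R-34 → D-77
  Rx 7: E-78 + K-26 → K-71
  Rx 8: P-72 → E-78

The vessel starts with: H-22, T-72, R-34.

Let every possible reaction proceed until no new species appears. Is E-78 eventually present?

Yes

R-34 present → K-71 forms (Rx 4).
K-71 and R-34 present → D-77 forms (Rx 6).
T-72 and D-77 present → E-78 forms (Rx 2).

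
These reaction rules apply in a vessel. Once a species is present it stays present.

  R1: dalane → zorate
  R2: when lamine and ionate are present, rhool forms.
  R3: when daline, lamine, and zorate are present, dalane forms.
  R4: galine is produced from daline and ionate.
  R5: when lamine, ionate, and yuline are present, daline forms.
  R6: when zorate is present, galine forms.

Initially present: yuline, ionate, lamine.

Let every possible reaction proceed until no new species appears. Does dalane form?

dalane would need daline, lamine, and zorate (R3), but zorate never forms.

No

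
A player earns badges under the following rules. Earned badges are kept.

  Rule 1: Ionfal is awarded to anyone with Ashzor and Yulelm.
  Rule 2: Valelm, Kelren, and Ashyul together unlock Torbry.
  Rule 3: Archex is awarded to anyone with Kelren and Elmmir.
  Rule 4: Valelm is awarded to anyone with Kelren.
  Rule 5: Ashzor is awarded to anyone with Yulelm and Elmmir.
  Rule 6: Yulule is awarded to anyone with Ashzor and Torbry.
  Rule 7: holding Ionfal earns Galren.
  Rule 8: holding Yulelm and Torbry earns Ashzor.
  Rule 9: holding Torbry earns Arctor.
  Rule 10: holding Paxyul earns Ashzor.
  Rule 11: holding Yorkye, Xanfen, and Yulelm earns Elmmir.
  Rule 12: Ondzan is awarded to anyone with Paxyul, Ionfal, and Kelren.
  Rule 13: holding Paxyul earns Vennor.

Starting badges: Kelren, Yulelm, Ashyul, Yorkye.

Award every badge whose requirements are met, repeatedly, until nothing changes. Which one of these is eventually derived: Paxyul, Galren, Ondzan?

With Kelren, Valelm is earned (Rule 4).
With Valelm, Kelren, and Ashyul, Torbry is earned (Rule 2).
With Yulelm and Torbry, Ashzor is earned (Rule 8).
With Ashzor and Yulelm, Ionfal is earned (Rule 1).
With Ionfal, Galren is earned (Rule 7).
No rule produces Paxyul, and it is not given. Ondzan would need Paxyul, Ionfal, and Kelren (Rule 12), but Paxyul is never earned.

Galren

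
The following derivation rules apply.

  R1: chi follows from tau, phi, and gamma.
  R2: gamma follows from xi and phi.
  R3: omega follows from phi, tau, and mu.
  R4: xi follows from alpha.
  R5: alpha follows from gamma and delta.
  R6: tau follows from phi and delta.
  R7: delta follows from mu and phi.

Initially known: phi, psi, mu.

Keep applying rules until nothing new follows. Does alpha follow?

alpha would need gamma and delta (R5), but gamma is never established.

No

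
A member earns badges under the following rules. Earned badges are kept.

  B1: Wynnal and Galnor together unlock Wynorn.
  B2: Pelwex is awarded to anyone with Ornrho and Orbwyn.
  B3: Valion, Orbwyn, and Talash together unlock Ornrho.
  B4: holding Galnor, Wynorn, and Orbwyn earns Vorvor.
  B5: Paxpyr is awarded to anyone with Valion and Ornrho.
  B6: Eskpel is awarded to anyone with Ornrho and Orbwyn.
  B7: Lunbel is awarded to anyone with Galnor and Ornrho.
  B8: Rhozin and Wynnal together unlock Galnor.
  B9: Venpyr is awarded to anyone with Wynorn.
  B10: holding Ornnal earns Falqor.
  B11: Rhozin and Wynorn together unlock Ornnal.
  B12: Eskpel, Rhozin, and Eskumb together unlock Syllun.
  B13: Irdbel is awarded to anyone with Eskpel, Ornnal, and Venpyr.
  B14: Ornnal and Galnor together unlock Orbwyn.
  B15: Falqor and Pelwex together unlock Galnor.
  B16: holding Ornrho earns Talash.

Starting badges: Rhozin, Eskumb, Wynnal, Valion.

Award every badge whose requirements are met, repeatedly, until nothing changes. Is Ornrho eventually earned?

Ornrho would need Valion, Orbwyn, and Talash (B3), but Talash is never earned.

No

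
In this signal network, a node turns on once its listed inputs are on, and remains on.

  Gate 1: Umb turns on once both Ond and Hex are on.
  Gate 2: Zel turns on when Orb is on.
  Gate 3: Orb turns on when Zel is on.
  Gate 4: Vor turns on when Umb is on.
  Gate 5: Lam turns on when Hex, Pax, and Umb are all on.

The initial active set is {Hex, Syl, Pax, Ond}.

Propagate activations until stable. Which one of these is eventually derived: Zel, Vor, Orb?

Gate 1: Ond and Hex on → Umb on.
Umb is on, so Vor turns on (Gate 4).
Zel would need Orb (Gate 2), but Orb never turns on. Orb would need Zel (Gate 3), but Zel never turns on.

Vor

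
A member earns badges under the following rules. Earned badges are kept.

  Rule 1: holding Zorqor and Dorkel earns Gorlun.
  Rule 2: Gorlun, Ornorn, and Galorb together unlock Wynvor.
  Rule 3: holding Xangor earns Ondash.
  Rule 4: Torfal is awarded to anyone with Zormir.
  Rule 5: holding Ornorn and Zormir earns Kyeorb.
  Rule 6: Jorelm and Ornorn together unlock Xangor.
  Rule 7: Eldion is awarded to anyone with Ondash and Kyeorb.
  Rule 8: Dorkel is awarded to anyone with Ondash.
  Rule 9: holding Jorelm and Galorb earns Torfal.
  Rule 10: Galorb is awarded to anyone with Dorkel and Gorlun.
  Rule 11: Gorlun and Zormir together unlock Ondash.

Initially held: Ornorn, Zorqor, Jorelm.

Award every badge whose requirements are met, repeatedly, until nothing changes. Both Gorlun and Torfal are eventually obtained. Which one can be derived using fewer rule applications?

Gorlun

Gorlun: With Jorelm and Ornorn, Xangor is earned (Rule 6). With Xangor, Ondash is earned (Rule 3). With Ondash, Dorkel is earned (Rule 8). With Zorqor and Dorkel, Gorlun is earned (Rule 1). [4 rule applications]
Torfal: With Jorelm and Ornorn, Xangor is earned (Rule 6). With Xangor, Ondash is earned (Rule 3). With Ondash, Dorkel is earned (Rule 8). With Zorqor and Dorkel, Gorlun is earned (Rule 1). With Dorkel and Gorlun, Galorb is earned (Rule 10). With Jorelm and Galorb, Torfal is earned (Rule 9). [6 rule applications]
Gorlun needs fewer.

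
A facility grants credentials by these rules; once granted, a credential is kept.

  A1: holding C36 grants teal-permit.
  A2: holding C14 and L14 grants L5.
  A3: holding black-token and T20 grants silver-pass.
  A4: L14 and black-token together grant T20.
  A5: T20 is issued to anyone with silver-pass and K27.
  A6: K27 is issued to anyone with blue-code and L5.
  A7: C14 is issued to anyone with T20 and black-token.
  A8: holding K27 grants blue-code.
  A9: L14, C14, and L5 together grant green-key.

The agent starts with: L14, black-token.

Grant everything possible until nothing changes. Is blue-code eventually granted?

blue-code would need K27 (A8), but K27 is never granted.

No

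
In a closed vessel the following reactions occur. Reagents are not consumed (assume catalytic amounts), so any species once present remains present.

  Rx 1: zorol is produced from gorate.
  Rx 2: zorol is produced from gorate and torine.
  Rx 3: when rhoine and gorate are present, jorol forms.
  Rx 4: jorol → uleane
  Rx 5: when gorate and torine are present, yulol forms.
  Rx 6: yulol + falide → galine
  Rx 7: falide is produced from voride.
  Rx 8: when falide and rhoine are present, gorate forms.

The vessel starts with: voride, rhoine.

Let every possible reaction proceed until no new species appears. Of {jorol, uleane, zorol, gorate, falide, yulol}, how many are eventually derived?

voride present → falide forms (Rx 7).
falide and rhoine present → gorate forms (Rx 8).
rhoine and gorate present → jorol forms (Rx 3).
gorate present → zorol forms (Rx 1).
jorol present → uleane forms (Rx 4).
jorol: reached.
uleane: reached.
zorol: reached.
gorate: reached.
falide: reached.
yulol would need gorate and torine (Rx 5), but torine never forms.
Reached: jorol, uleane, zorol, gorate, and falide — 5 of the 6.

5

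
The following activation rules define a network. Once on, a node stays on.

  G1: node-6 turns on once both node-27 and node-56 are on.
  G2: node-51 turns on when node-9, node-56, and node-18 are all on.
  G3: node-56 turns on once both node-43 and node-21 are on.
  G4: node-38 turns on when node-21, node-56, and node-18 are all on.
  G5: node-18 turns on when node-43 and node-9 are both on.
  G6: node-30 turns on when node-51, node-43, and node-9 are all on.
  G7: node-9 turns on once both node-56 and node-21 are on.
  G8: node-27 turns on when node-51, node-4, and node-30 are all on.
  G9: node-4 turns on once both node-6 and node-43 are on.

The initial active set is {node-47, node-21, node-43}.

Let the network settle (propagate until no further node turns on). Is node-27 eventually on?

node-27 would need node-51, node-4, and node-30 (G8), but node-4 never turns on.

No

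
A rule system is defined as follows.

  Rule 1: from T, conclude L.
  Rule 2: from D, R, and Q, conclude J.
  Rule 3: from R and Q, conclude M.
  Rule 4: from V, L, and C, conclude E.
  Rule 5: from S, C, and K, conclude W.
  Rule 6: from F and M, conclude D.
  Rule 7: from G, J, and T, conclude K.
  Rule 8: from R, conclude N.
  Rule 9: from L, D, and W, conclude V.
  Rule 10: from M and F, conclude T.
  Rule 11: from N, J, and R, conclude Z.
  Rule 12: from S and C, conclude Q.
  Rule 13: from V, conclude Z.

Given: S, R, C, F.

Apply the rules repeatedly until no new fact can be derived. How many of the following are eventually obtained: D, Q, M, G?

S and C hold, so Q follows (Rule 12).
R and Q hold, so M follows (Rule 3).
F and M hold, so D follows (Rule 6).
D: reached.
Q: reached.
M: reached.
No rule produces G, and it is not given.
Reached: D, Q, and M — 3 of the 4.

3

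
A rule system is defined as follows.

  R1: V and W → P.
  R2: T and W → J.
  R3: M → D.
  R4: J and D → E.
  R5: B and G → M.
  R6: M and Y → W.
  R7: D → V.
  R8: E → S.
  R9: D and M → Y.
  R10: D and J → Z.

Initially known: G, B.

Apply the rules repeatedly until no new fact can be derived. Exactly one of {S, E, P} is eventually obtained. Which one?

From B and G, R5 gives M.
From M, R3 gives D.
D and M hold, so Y follows (R9).
D holds, so V follows (R7).
M and Y hold, so W follows (R6).
V and W hold, so P follows (R1).
S would need E (R8), but E is never established. E would need J and D (R4), but J is never established.

P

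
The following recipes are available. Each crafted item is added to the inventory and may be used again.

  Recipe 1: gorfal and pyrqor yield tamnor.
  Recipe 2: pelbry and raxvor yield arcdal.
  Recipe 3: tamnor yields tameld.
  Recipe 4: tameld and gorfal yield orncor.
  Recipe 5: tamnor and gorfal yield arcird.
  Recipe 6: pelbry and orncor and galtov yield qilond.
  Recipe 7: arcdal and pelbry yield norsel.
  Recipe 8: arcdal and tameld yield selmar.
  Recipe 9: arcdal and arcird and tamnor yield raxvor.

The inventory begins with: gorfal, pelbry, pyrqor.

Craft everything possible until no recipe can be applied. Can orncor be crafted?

gorfal and pyrqor → tamnor (Recipe 1).
tamnor → tameld (Recipe 3).
Using Recipe 4, tameld and gorfal make orncor.

Yes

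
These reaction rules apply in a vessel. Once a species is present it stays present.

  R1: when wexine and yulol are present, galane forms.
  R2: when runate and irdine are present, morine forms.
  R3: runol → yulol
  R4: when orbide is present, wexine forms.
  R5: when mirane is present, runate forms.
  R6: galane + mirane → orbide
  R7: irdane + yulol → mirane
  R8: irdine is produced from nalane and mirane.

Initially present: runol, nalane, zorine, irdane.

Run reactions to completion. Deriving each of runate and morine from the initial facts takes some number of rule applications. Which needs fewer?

runate

runate: runol present → yulol forms (R3). irdane and yulol present → mirane forms (R7). mirane present → runate forms (R5). [3 rule applications]
morine: runol present → yulol forms (R3). irdane and yulol present → mirane forms (R7). mirane present → runate forms (R5). nalane and mirane present → irdine forms (R8). runate and irdine present → morine forms (R2). [5 rule applications]
runate needs fewer.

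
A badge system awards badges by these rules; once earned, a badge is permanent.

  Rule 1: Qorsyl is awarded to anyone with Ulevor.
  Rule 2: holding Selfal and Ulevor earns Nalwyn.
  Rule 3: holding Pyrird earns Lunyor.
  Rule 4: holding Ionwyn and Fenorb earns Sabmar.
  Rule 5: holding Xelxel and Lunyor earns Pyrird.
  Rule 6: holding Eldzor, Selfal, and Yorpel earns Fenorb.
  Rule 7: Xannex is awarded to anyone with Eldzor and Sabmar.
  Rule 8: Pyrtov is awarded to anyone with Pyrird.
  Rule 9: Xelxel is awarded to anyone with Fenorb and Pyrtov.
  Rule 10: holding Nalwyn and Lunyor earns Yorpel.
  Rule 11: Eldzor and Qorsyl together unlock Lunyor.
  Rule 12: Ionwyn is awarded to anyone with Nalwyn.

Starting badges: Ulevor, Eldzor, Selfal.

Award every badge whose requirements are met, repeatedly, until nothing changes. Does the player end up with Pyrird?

Pyrird would need Xelxel and Lunyor (Rule 5), but Xelxel is never earned.

No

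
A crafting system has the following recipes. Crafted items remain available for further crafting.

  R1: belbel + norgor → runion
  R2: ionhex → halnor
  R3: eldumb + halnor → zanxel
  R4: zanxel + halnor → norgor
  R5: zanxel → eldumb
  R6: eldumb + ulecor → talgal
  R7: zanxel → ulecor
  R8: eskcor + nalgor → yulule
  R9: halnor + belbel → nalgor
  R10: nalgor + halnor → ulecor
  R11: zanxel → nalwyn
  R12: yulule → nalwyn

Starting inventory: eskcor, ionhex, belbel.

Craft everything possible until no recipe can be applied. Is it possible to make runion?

runion would need belbel and norgor (R1), but norgor is never obtained.

No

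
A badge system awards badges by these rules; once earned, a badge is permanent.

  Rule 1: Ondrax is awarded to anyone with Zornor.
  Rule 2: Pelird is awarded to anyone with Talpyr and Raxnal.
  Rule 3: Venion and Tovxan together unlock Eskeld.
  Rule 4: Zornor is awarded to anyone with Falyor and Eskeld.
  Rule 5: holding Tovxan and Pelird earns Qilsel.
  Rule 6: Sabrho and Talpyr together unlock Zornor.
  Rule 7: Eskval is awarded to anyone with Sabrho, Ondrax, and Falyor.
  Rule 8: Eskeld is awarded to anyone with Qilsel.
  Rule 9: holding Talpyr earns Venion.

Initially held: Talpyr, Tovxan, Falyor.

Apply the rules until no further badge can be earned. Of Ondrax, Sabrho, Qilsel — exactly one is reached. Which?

With Talpyr, Venion is earned (Rule 9).
With Venion and Tovxan, Eskeld is earned (Rule 3).
With Falyor and Eskeld, Zornor is earned (Rule 4).
With Zornor, Ondrax is earned (Rule 1).
No rule produces Sabrho, and it is not given. Qilsel would need Tovxan and Pelird (Rule 5), but Pelird is never earned.

Ondrax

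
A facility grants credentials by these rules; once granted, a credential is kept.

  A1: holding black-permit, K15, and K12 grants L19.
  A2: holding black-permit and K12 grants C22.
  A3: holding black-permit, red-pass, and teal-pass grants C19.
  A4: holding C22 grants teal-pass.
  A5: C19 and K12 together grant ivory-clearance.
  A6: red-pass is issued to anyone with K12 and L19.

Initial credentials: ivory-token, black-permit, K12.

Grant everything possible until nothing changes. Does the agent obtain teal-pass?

Yes

Holding black-permit and K12 grants C22 (A2).
Holding C22 grants teal-pass (A4).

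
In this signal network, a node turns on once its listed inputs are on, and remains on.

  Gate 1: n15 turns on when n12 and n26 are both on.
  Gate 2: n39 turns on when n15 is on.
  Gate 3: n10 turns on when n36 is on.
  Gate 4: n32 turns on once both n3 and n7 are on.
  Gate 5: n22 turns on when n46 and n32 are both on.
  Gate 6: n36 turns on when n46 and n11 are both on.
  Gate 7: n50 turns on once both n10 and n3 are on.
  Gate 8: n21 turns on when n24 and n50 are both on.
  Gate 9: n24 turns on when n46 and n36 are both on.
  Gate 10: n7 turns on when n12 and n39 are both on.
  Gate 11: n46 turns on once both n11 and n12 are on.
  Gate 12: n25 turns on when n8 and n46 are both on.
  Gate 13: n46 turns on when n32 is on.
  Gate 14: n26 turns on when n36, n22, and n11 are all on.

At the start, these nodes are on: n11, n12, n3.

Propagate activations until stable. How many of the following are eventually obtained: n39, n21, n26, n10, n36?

Gate 11: n11 and n12 on → n46 on.
Gate 6: n46 and n11 on → n36 on.
n46 and n36 are on, so n24 turns on (Gate 9).
n36 is on, so n10 turns on (Gate 3).
n10 and n3 are on, so n50 turns on (Gate 7).
Gate 8: n24 and n50 on → n21 on.
n39 would need n15 (Gate 2), but n15 never turns on.
n21: reached.
n26 would need n36, n22, and n11 (Gate 14), but n22 never turns on.
n10: reached.
n36: reached.
Reached: n21, n10, and n36 — 3 of the 5.

3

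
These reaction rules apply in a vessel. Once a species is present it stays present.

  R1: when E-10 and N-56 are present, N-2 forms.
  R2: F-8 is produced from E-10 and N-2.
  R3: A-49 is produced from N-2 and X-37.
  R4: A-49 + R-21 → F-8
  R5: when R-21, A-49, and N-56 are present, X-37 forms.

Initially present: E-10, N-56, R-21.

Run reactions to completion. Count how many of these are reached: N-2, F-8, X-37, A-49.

E-10 and N-56 present → N-2 forms (R1).
E-10 and N-2 present → F-8 forms (R2).
N-2: reached.
F-8: reached.
X-37 would need R-21, A-49, and N-56 (R5), but A-49 never forms.
A-49 would need N-2 and X-37 (R3), but X-37 never forms.
Reached: N-2 and F-8 — 2 of the 4.

2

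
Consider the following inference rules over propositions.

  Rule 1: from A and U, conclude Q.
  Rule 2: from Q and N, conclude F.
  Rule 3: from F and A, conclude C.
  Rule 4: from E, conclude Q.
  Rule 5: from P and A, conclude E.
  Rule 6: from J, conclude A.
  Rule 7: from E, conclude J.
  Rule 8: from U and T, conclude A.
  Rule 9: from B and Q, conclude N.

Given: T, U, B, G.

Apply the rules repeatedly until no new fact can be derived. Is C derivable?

Yes

U and T hold, so A follows (Rule 8).
From A and U, Rule 1 gives Q.
From B and Q, Rule 9 gives N.
Q and N hold, so F follows (Rule 2).
F and A hold, so C follows (Rule 3).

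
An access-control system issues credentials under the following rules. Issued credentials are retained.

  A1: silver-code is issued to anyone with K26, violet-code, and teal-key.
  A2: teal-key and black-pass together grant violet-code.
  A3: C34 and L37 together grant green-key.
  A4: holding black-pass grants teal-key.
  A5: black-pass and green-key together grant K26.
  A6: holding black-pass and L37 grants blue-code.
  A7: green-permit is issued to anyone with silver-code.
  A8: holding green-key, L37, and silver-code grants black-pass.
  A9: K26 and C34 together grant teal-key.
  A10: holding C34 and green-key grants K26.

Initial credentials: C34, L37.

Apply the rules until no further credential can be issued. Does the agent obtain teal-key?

Holding C34 and L37 grants green-key (A3).
Holding C34 and green-key grants K26 (A10).
Holding K26 and C34 grants teal-key (A9).

Yes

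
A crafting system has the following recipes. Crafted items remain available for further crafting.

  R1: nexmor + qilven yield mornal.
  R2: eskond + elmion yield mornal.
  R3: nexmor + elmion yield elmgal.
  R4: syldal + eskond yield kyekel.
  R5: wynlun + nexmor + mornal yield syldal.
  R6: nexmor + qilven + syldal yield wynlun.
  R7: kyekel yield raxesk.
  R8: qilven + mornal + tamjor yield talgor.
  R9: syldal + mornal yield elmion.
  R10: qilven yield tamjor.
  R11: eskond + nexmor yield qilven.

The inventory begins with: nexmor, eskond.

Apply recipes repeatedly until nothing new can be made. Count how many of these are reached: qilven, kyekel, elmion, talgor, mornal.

Using R11, eskond and nexmor make qilven.
Using R1, nexmor and qilven make mornal.
qilven → tamjor (R10).
qilven + mornal + tamjor → talgor (R8).
qilven: reached.
kyekel would need syldal and eskond (R4), but syldal is never obtained.
elmion would need syldal and mornal (R9), but syldal is never obtained.
talgor: reached.
mornal: reached.
Reached: qilven, talgor, and mornal — 3 of the 5.

3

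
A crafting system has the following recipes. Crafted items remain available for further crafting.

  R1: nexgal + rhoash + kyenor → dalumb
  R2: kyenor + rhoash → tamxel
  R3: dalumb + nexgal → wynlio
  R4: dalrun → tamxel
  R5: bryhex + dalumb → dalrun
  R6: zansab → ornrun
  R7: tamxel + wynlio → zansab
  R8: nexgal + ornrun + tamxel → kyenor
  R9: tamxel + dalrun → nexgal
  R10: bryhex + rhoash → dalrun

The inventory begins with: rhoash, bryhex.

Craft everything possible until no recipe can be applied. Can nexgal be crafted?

Yes

Using R10, bryhex and rhoash make dalrun.
Using R4, dalrun makes tamxel.
Using R9, tamxel and dalrun make nexgal.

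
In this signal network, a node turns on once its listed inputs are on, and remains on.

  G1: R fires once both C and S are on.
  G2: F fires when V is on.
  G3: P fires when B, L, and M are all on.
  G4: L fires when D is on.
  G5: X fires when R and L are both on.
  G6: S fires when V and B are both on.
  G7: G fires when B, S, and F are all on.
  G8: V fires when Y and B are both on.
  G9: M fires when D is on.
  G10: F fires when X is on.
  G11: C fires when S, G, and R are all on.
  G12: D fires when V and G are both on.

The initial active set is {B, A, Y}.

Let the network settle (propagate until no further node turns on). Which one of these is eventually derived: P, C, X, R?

P

Y and B are on, so V fires (G8).
G2: V on → F on.
G6: V and B on → S on.
G7: B, S, and F on → G on.
V and G are on, so D fires (G12).
D is on, so M fires (G9).
G4: D on → L on.
G3: B, L, and M on → P on.
C would need S, G, and R (G11), but R never turns on. R would need C and S (G1), but C never turns on. X would need R and L (G5), but R never turns on.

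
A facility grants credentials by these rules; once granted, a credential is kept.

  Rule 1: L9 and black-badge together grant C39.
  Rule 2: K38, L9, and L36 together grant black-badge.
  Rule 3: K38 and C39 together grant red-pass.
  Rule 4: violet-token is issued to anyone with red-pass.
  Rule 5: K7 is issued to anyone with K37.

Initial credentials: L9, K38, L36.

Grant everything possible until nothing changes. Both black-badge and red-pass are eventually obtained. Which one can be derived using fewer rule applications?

black-badge: Holding K38, L9, and L36 grants black-badge (Rule 2). [1 rule application]
red-pass: Holding K38, L9, and L36 grants black-badge (Rule 2). Holding L9 and black-badge grants C39 (Rule 1). Holding K38 and C39 grants red-pass (Rule 3). [3 rule applications]
black-badge needs fewer.

black-badge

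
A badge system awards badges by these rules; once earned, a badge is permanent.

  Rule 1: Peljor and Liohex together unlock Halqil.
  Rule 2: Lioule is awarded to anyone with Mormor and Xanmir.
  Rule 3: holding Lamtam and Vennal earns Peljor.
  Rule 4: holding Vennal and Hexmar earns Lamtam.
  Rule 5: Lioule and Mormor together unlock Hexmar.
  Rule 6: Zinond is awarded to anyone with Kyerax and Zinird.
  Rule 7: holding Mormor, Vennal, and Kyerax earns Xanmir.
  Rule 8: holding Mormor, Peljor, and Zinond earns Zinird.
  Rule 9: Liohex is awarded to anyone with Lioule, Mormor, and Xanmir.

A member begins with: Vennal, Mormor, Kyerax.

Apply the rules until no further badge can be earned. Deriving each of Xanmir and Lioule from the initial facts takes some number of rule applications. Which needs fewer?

Xanmir: With Mormor, Vennal, and Kyerax, Xanmir is earned (Rule 7). [1 rule application]
Lioule: With Mormor, Vennal, and Kyerax, Xanmir is earned (Rule 7). With Mormor and Xanmir, Lioule is earned (Rule 2). [2 rule applications]
Xanmir needs fewer.

Xanmir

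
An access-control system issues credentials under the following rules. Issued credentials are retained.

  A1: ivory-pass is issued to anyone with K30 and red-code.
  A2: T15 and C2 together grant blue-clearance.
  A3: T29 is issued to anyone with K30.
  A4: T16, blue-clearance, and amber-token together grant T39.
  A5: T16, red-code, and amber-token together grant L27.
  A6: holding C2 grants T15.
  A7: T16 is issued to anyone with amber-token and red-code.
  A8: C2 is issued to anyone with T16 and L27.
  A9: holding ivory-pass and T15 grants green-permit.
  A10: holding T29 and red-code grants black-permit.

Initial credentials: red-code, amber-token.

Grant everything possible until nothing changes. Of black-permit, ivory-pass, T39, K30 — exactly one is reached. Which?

T39

Holding amber-token and red-code grants T16 (A7).
Holding T16, red-code, and amber-token grants L27 (A5).
Holding T16 and L27 grants C2 (A8).
Holding C2 grants T15 (A6).
Holding T15 and C2 grants blue-clearance (A2).
Holding T16, blue-clearance, and amber-token grants T39 (A4).
No rule produces K30, and it is not given. black-permit would need T29 and red-code (A10), but T29 is never granted. ivory-pass would need K30 and red-code (A1), but K30 is never granted.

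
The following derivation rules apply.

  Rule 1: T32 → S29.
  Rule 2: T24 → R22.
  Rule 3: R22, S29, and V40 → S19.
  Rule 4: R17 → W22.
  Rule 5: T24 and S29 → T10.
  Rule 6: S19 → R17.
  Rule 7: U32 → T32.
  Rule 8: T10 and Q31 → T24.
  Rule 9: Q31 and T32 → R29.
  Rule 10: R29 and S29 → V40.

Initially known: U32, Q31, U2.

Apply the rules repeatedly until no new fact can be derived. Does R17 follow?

R17 would need S19 (Rule 6), but S19 is never established.

No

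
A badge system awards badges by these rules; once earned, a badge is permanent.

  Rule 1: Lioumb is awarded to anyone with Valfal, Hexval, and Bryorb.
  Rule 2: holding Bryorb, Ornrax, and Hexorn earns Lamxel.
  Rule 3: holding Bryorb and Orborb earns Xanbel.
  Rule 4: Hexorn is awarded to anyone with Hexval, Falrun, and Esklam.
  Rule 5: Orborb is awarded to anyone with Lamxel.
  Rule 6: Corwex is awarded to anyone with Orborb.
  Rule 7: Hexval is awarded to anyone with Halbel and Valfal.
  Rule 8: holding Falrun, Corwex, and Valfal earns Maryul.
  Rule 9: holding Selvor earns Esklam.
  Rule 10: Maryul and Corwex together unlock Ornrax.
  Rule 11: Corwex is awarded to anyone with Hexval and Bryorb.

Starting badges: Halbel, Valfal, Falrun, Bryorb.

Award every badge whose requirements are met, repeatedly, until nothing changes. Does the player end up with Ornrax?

With Halbel and Valfal, Hexval is earned (Rule 7).
With Hexval and Bryorb, Corwex is earned (Rule 11).
With Falrun, Corwex, and Valfal, Maryul is earned (Rule 8).
With Maryul and Corwex, Ornrax is earned (Rule 10).

Yes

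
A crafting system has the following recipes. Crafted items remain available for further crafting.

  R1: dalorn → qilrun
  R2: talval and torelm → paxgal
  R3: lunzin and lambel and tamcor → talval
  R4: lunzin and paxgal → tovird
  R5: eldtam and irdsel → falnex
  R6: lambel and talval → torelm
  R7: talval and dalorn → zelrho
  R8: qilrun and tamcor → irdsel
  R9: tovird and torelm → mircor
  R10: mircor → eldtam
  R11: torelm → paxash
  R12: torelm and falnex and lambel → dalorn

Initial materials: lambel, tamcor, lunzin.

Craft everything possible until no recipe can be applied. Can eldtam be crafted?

Yes

Using R3, lunzin, lambel, and tamcor make talval.
Using R6, lambel and talval make torelm.
talval and torelm → paxgal (R2).
Using R4, lunzin and paxgal make tovird.
Using R9, tovird and torelm make mircor.
mircor → eldtam (R10).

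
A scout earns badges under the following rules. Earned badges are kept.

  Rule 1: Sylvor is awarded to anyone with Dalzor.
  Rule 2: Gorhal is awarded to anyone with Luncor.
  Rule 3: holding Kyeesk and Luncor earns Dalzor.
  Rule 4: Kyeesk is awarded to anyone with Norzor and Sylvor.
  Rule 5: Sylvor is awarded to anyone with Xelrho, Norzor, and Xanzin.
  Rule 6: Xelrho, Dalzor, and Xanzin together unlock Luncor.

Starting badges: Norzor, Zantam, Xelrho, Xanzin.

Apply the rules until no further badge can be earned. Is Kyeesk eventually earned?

With Xelrho, Norzor, and Xanzin, Sylvor is earned (Rule 5).
With Norzor and Sylvor, Kyeesk is earned (Rule 4).

Yes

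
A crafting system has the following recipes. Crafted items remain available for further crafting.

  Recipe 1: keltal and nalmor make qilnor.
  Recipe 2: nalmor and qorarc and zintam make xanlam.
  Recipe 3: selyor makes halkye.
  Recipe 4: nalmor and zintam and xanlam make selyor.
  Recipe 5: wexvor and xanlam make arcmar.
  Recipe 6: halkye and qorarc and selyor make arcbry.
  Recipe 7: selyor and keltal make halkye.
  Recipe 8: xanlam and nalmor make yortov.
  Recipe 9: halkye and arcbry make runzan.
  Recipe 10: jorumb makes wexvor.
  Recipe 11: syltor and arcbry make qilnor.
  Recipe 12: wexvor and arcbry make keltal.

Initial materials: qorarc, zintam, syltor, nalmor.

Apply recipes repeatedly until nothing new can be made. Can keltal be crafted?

No

keltal would need wexvor and arcbry (Recipe 12), but wexvor is never obtained.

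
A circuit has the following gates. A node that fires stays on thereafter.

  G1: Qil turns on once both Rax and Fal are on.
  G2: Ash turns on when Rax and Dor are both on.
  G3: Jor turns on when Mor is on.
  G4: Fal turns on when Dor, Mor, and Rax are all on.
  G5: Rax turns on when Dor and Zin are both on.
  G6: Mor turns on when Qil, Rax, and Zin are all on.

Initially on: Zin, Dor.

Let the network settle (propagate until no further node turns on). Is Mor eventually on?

No

Mor would need Qil, Rax, and Zin (G6), but Qil never turns on.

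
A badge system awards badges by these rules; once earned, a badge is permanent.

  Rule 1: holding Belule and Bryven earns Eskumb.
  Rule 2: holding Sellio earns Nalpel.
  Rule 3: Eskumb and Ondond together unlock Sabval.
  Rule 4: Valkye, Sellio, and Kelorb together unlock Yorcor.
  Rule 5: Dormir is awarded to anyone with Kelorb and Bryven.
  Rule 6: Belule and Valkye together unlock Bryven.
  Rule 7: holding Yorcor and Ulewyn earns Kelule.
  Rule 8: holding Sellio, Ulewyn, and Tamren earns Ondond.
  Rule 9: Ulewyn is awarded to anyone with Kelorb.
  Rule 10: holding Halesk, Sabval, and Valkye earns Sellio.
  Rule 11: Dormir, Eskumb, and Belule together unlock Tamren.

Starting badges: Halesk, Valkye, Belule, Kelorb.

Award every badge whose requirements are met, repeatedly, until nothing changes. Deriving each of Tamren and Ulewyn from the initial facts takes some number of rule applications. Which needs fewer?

Ulewyn: With Kelorb, Ulewyn is earned (Rule 9). [1 rule application]
Tamren: With Belule and Valkye, Bryven is earned (Rule 6). With Belule and Bryven, Eskumb is earned (Rule 1). With Kelorb and Bryven, Dormir is earned (Rule 5). With Dormir, Eskumb, and Belule, Tamren is earned (Rule 11). [4 rule applications]
Ulewyn needs fewer.

Ulewyn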